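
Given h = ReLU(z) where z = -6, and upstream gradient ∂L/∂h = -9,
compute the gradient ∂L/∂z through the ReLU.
∂L/∂z = 0

h = ReLU(-6) = 0
Since z < 0: ∂h/∂z = 0
∂L/∂z = ∂L/∂h · ∂h/∂z = -9 × 0 = 0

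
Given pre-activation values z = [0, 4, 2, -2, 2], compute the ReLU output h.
h = [0, 4, 2, 0, 2]

ReLU applied element-wise: max(0,0)=0, max(0,4)=4, max(0,2)=2, max(0,-2)=0, max(0,2)=2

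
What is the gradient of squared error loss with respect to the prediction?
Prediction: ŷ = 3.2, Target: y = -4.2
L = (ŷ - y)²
∂L/∂ŷ = 14.8

∂L/∂ŷ = 2(ŷ - y) = 2(3.2 - -4.2) = 2(7.4) = 14.8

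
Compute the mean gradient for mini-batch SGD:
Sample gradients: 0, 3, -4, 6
Average gradient = 1.25

Average = (1/4)(0 + 3 + -4 + 6) = 5/4 = 1.25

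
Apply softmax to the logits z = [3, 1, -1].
p = [0.8668, 0.1173, 0.0159]

exp(z) = [20.09, 2.718, 0.3679]
Sum = 23.17
p = [0.8668, 0.1173, 0.0159]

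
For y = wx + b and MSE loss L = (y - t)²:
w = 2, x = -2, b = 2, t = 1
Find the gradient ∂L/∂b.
∂L/∂b = -6

y = wx + b = (2)(-2) + 2 = -2
∂L/∂y = 2(y - t) = 2(-2 - 1) = -6
∂y/∂b = 1
∂L/∂b = ∂L/∂y · ∂y/∂b = -6 × 1 = -6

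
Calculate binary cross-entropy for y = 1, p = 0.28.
L = 1.273

L = -1·log(0.28) - 0·log(0.72) = -log(0.28) = 1.273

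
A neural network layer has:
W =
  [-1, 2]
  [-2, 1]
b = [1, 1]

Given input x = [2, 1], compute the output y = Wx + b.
y = [1, -2]

Wx = [-1×2 + 2×1, -2×2 + 1×1]
   = [0, -3]
y = Wx + b = [0 + 1, -3 + 1] = [1, -2]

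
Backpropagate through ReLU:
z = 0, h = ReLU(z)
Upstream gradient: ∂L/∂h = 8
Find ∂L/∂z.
∂L/∂z = 0

h = ReLU(0) = 0
At z = 0: ∂h/∂z = 0 (by convention)
∂L/∂z = ∂L/∂h · ∂h/∂z = 8 × 0 = 0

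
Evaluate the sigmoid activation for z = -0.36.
0.411

sigmoid(-0.36) = 1/(1 + e^(0.36)) = 1/(1 + 1.433) = 0.411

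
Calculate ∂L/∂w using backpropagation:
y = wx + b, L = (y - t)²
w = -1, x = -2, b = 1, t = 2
∂L/∂w = -4

y = wx + b = (-1)(-2) + 1 = 3
∂L/∂y = 2(y - t) = 2(3 - 2) = 2
∂y/∂w = x = -2
∂L/∂w = ∂L/∂y · ∂y/∂w = 2 × -2 = -4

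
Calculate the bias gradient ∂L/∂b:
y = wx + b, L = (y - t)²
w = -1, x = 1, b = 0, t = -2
∂L/∂b = 2

y = wx + b = (-1)(1) + 0 = -1
∂L/∂y = 2(y - t) = 2(-1 - -2) = 2
∂y/∂b = 1
∂L/∂b = ∂L/∂y · ∂y/∂b = 2 × 1 = 2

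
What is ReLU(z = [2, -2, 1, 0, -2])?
h = [2, 0, 1, 0, 0]

ReLU applied element-wise: max(0,2)=2, max(0,-2)=0, max(0,1)=1, max(0,0)=0, max(0,-2)=0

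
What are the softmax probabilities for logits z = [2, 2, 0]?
p = [0.4683, 0.4683, 0.0634]

exp(z) = [7.389, 7.389, 1]
Sum = 15.78
p = [0.4683, 0.4683, 0.0634]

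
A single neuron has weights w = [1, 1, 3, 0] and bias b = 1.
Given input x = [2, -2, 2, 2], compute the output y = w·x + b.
y = 7

y = (1)(2) + (1)(-2) + (3)(2) + (0)(2) + 1 = 7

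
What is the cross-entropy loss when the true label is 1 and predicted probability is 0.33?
L = 1.109

L = -1·log(0.33) - 0·log(0.67) = -log(0.33) = 1.109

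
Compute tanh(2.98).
0.9949

tanh(2.98) = (e^(2.98) - e^(-2.98))/(e^(2.98) + e^(-2.98)) = 0.9949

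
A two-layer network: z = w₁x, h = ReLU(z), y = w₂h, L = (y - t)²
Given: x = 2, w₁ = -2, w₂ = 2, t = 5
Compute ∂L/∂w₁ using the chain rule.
∂L/∂w₁ = 0

Forward pass:
z = w₁x = -2×2 = -4
h = ReLU(-4) = 0
y = w₂h = 2×0 = 0

Backward pass:
∂L/∂y = 2(y - t) = 2(0 - 5) = -10
∂y/∂h = w₂ = 2
∂h/∂z = 0 (ReLU derivative)
∂z/∂w₁ = x = 2

∂L/∂w₁ = -10 × 2 × 0 × 2 = 0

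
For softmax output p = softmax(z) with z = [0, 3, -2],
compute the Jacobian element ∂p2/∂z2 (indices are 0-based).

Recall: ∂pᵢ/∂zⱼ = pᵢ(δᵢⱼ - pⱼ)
∂p2/∂z2 = 0.006337

p = softmax(z) = [0.04712, 0.9465, 0.006377]
p2 = 0.006377

∂p2/∂z2 = p2(1 - p2) = 0.006377 × (1 - 0.006377) = 0.006337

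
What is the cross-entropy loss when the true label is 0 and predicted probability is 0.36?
L = 0.4463

L = -0·log(0.36) - 1·log(0.64) = -log(0.64) = 0.4463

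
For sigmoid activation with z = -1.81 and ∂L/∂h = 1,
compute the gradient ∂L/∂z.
∂L/∂z = 0.1209

σ(-1.81) = 0.1406
σ'(-1.81) = σ(-1.81)(1 - σ(-1.81)) = 0.1406 × 0.8594 = 0.1209
∂L/∂z = ∂L/∂h · σ'(z) = 1 × 0.1209 = 0.1209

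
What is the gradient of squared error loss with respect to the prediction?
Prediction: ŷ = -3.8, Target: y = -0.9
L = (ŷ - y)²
∂L/∂ŷ = -5.8

∂L/∂ŷ = 2(ŷ - y) = 2(-3.8 - -0.9) = 2(-2.9) = -5.8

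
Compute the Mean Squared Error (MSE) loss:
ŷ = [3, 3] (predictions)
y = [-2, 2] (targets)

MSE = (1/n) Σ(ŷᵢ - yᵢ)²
MSE = 13

MSE = (1/2)((3--2)² + (3-2)²) = (1/2)(25 + 1) = 13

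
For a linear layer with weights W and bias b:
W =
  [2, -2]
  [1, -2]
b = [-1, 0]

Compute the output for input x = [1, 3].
y = [-5, -5]

Wx = [2×1 + -2×3, 1×1 + -2×3]
   = [-4, -5]
y = Wx + b = [-4 + -1, -5 + 0] = [-5, -5]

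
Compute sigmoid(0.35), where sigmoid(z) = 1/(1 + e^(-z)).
0.5866

sigmoid(0.35) = 1/(1 + e^(-0.35)) = 1/(1 + 0.7047) = 0.5866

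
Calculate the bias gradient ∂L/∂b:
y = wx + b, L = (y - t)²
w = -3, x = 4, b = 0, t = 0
∂L/∂b = -24

y = wx + b = (-3)(4) + 0 = -12
∂L/∂y = 2(y - t) = 2(-12 - 0) = -24
∂y/∂b = 1
∂L/∂b = ∂L/∂y · ∂y/∂b = -24 × 1 = -24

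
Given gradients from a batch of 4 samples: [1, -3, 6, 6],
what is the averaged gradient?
Average gradient = 2.5

Average = (1/4)(1 + -3 + 6 + 6) = 10/4 = 2.5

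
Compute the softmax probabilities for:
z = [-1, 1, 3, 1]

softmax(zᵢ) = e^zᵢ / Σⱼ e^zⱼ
p = [0.0142, 0.105, 0.7758, 0.105]

exp(z) = [0.3679, 2.718, 20.09, 2.718]
Sum = 25.89
p = [0.0142, 0.105, 0.7758, 0.105]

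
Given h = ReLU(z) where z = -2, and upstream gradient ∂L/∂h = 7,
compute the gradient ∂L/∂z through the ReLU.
∂L/∂z = 0

h = ReLU(-2) = 0
Since z < 0: ∂h/∂z = 0
∂L/∂z = ∂L/∂h · ∂h/∂z = 7 × 0 = 0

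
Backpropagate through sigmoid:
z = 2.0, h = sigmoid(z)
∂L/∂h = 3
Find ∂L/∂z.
∂L/∂z = 0.315

σ(2.0) = 0.8808
σ'(2.0) = σ(2.0)(1 - σ(2.0)) = 0.8808 × 0.1192 = 0.105
∂L/∂z = ∂L/∂h · σ'(z) = 3 × 0.105 = 0.315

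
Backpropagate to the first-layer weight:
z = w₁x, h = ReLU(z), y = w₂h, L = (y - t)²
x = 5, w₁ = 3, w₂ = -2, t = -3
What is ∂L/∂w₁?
∂L/∂w₁ = 540

Forward pass:
z = w₁x = 3×5 = 15
h = ReLU(15) = 15
y = w₂h = -2×15 = -30

Backward pass:
∂L/∂y = 2(y - t) = 2(-30 - -3) = -54
∂y/∂h = w₂ = -2
∂h/∂z = 1 (ReLU derivative)
∂z/∂w₁ = x = 5

∂L/∂w₁ = -54 × -2 × 1 × 5 = 540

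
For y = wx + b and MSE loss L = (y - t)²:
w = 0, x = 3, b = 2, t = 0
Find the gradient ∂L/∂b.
∂L/∂b = 4

y = wx + b = (0)(3) + 2 = 2
∂L/∂y = 2(y - t) = 2(2 - 0) = 4
∂y/∂b = 1
∂L/∂b = ∂L/∂y · ∂y/∂b = 4 × 1 = 4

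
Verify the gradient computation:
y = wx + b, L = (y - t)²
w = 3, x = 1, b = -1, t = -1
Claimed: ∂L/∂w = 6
Correct

y = (3)(1) + -1 = 2
∂L/∂y = 2(y - t) = 2(2 - -1) = 6
∂y/∂w = x = 1
∂L/∂w = 6 × 1 = 6

Claimed value: 6
Correct: The correct gradient is 6.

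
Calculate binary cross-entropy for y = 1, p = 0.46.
L = 0.7765

L = -1·log(0.46) - 0·log(0.54) = -log(0.46) = 0.7765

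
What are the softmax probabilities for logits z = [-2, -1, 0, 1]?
p = [0.0321, 0.0871, 0.2369, 0.6439]

exp(z) = [0.1353, 0.3679, 1, 2.718]
Sum = 4.221
p = [0.0321, 0.0871, 0.2369, 0.6439]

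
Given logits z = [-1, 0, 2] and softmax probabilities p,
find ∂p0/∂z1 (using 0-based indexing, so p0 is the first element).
∂p0/∂z1 = -0.004797

p = softmax(z) = [0.04201, 0.1142, 0.8438]
p0 = 0.04201, p1 = 0.1142

∂p0/∂z1 = -p0 × p1 = -0.04201 × 0.1142 = -0.004797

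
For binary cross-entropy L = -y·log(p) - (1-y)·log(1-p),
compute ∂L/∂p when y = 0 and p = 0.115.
∂L/∂p = 1.13

∂L/∂p = -y/p + (1-y)/(1-p) = 0 + 1/0.885 = 1.13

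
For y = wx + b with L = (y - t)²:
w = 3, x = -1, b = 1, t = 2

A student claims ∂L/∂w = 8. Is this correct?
Correct

y = (3)(-1) + 1 = -2
∂L/∂y = 2(y - t) = 2(-2 - 2) = -8
∂y/∂w = x = -1
∂L/∂w = -8 × -1 = 8

Claimed value: 8
Correct: The correct gradient is 8.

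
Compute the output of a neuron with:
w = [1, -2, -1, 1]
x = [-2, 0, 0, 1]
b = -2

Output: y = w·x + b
y = -3

y = (1)(-2) + (-2)(0) + (-1)(0) + (1)(1) + -2 = -3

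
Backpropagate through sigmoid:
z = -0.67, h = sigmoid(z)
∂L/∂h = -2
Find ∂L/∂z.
∂L/∂z = -0.4478

σ(-0.67) = 0.3385
σ'(-0.67) = σ(-0.67)(1 - σ(-0.67)) = 0.3385 × 0.6615 = 0.2239
∂L/∂z = ∂L/∂h · σ'(z) = -2 × 0.2239 = -0.4478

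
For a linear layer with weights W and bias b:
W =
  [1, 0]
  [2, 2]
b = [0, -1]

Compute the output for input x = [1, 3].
y = [1, 7]

Wx = [1×1 + 0×3, 2×1 + 2×3]
   = [1, 8]
y = Wx + b = [1 + 0, 8 + -1] = [1, 7]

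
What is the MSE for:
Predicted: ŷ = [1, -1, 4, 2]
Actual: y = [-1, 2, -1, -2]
MSE = 13.5

MSE = (1/4)((1--1)² + (-1-2)² + (4--1)² + (2--2)²) = (1/4)(4 + 9 + 25 + 16) = 13.5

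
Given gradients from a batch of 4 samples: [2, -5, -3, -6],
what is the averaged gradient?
Average gradient = -3

Average = (1/4)(2 + -5 + -3 + -6) = -12/4 = -3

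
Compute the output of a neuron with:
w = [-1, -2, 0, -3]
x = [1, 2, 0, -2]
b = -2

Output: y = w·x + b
y = -1

y = (-1)(1) + (-2)(2) + (0)(0) + (-3)(-2) + -2 = -1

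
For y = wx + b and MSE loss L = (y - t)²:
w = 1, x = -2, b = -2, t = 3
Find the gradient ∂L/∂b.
∂L/∂b = -14

y = wx + b = (1)(-2) + -2 = -4
∂L/∂y = 2(y - t) = 2(-4 - 3) = -14
∂y/∂b = 1
∂L/∂b = ∂L/∂y · ∂y/∂b = -14 × 1 = -14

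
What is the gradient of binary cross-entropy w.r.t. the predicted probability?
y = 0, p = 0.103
∂L/∂p = 1.115

∂L/∂p = -y/p + (1-y)/(1-p) = 0 + 1/0.897 = 1.115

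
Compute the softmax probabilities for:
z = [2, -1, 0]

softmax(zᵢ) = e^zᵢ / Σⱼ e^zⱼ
p = [0.8438, 0.042, 0.1142]

exp(z) = [7.389, 0.3679, 1]
Sum = 8.757
p = [0.8438, 0.042, 0.1142]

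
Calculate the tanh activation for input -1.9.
-0.9562

tanh(-1.9) = (e^(-1.9) - e^(1.9))/(e^(-1.9) + e^(1.9)) = -0.9562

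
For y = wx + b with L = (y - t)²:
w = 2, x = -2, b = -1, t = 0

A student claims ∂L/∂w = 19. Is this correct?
Incorrect

y = (2)(-2) + -1 = -5
∂L/∂y = 2(y - t) = 2(-5 - 0) = -10
∂y/∂w = x = -2
∂L/∂w = -10 × -2 = 20

Claimed value: 19
Incorrect: The correct gradient is 20.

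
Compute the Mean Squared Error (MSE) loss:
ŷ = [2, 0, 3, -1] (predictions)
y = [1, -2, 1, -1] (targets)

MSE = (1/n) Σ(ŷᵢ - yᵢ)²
MSE = 2.25

MSE = (1/4)((2-1)² + (0--2)² + (3-1)² + (-1--1)²) = (1/4)(1 + 4 + 4 + 0) = 2.25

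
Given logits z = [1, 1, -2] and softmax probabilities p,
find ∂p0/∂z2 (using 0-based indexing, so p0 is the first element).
∂p0/∂z2 = -0.01185

p = softmax(z) = [0.4879, 0.4879, 0.02429]
p0 = 0.4879, p2 = 0.02429

∂p0/∂z2 = -p0 × p2 = -0.4879 × 0.02429 = -0.01185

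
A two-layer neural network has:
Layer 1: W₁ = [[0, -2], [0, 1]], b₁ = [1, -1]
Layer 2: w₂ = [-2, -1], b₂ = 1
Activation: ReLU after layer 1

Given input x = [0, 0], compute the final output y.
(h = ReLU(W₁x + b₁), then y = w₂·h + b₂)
y = -1

Layer 1 pre-activation: z₁ = [1, -1]
After ReLU: h = [1, 0]
Layer 2 output: y = -2×1 + -1×0 + 1 = -1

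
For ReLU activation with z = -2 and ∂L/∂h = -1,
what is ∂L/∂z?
∂L/∂z = 0

h = ReLU(-2) = 0
Since z < 0: ∂h/∂z = 0
∂L/∂z = ∂L/∂h · ∂h/∂z = -1 × 0 = 0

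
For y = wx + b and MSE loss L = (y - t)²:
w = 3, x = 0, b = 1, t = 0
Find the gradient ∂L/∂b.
∂L/∂b = 2

y = wx + b = (3)(0) + 1 = 1
∂L/∂y = 2(y - t) = 2(1 - 0) = 2
∂y/∂b = 1
∂L/∂b = ∂L/∂y · ∂y/∂b = 2 × 1 = 2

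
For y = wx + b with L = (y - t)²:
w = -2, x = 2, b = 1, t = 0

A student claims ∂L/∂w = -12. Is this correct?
Correct

y = (-2)(2) + 1 = -3
∂L/∂y = 2(y - t) = 2(-3 - 0) = -6
∂y/∂w = x = 2
∂L/∂w = -6 × 2 = -12

Claimed value: -12
Correct: The correct gradient is -12.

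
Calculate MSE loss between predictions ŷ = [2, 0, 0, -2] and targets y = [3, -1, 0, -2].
MSE = 0.5

MSE = (1/4)((2-3)² + (0--1)² + (0-0)² + (-2--2)²) = (1/4)(1 + 1 + 0 + 0) = 0.5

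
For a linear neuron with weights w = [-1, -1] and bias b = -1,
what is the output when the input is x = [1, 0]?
y = -2

y = (-1)(1) + (-1)(0) + -1 = -2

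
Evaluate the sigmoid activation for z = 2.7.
0.937

sigmoid(2.7) = 1/(1 + e^(-2.7)) = 1/(1 + 0.06721) = 0.937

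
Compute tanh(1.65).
0.9289

tanh(1.65) = (e^(1.65) - e^(-1.65))/(e^(1.65) + e^(-1.65)) = 0.9289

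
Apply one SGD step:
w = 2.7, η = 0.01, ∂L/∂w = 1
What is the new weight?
w_new = 2.69

w_new = w - η·∂L/∂w = 2.7 - 0.01×(1) = 2.7 - (0.01) = 2.69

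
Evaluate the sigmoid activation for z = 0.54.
0.6318

sigmoid(0.54) = 1/(1 + e^(-0.54)) = 1/(1 + 0.5827) = 0.6318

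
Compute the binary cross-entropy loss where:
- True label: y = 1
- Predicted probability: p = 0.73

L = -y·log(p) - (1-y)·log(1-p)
L = 0.3147

L = -1·log(0.73) - 0·log(0.27) = -log(0.73) = 0.3147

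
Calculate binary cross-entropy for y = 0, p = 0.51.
L = 0.7133

L = -0·log(0.51) - 1·log(0.49) = -log(0.49) = 0.7133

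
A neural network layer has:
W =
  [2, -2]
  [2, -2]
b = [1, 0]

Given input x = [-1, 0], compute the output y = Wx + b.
y = [-1, -2]

Wx = [2×-1 + -2×0, 2×-1 + -2×0]
   = [-2, -2]
y = Wx + b = [-2 + 1, -2 + 0] = [-1, -2]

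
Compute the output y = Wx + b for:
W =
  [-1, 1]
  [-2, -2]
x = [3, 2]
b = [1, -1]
y = [0, -11]

Wx = [-1×3 + 1×2, -2×3 + -2×2]
   = [-1, -10]
y = Wx + b = [-1 + 1, -10 + -1] = [0, -11]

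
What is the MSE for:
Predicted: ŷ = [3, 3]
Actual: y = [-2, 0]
MSE = 17

MSE = (1/2)((3--2)² + (3-0)²) = (1/2)(25 + 9) = 17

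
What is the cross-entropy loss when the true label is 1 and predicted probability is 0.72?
L = 0.3285

L = -1·log(0.72) - 0·log(0.28) = -log(0.72) = 0.3285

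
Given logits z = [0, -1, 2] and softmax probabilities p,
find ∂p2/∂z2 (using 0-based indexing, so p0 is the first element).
∂p2/∂z2 = 0.1318

p = softmax(z) = [0.1142, 0.04201, 0.8438]
p2 = 0.8438

∂p2/∂z2 = p2(1 - p2) = 0.8438 × (1 - 0.8438) = 0.1318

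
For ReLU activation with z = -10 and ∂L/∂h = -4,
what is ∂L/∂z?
∂L/∂z = 0

h = ReLU(-10) = 0
Since z < 0: ∂h/∂z = 0
∂L/∂z = ∂L/∂h · ∂h/∂z = -4 × 0 = 0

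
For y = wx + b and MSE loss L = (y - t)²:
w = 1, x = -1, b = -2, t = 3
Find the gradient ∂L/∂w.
∂L/∂w = 12

y = wx + b = (1)(-1) + -2 = -3
∂L/∂y = 2(y - t) = 2(-3 - 3) = -12
∂y/∂w = x = -1
∂L/∂w = ∂L/∂y · ∂y/∂w = -12 × -1 = 12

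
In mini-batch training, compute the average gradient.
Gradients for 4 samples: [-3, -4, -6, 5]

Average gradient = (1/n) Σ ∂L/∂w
Average gradient = -2

Average = (1/4)(-3 + -4 + -6 + 5) = -8/4 = -2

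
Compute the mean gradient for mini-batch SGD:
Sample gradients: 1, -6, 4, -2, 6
Average gradient = 0.6

Average = (1/5)(1 + -6 + 4 + -2 + 6) = 3/5 = 0.6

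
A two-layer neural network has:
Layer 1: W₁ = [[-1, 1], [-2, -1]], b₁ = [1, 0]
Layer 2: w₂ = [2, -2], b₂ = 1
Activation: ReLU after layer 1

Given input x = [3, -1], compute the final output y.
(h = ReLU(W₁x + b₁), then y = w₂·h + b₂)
y = 1

Layer 1 pre-activation: z₁ = [-3, -5]
After ReLU: h = [0, 0]
Layer 2 output: y = 2×0 + -2×0 + 1 = 1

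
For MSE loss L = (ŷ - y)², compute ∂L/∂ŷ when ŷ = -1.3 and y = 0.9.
∂L/∂ŷ = -4.4

∂L/∂ŷ = 2(ŷ - y) = 2(-1.3 - 0.9) = 2(-2.2) = -4.4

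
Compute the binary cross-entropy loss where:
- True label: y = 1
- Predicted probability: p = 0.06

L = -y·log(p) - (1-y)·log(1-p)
L = 2.813

L = -1·log(0.06) - 0·log(0.94) = -log(0.06) = 2.813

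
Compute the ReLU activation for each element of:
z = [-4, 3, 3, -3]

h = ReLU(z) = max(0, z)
h = [0, 3, 3, 0]

ReLU applied element-wise: max(0,-4)=0, max(0,3)=3, max(0,3)=3, max(0,-3)=0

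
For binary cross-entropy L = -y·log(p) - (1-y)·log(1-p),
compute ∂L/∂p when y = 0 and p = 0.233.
∂L/∂p = 1.304

∂L/∂p = -y/p + (1-y)/(1-p) = 0 + 1/0.767 = 1.304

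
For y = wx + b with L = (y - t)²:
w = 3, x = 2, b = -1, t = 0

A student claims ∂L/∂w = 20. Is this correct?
Correct

y = (3)(2) + -1 = 5
∂L/∂y = 2(y - t) = 2(5 - 0) = 10
∂y/∂w = x = 2
∂L/∂w = 10 × 2 = 20

Claimed value: 20
Correct: The correct gradient is 20.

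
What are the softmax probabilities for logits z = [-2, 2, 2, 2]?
p = [0.0061, 0.3313, 0.3313, 0.3313]

exp(z) = [0.1353, 7.389, 7.389, 7.389]
Sum = 22.3
p = [0.0061, 0.3313, 0.3313, 0.3313]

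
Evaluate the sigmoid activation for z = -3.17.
0.04031

sigmoid(-3.17) = 1/(1 + e^(3.17)) = 1/(1 + 23.81) = 0.04031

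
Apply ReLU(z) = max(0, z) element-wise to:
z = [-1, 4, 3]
h = [0, 4, 3]

ReLU applied element-wise: max(0,-1)=0, max(0,4)=4, max(0,3)=3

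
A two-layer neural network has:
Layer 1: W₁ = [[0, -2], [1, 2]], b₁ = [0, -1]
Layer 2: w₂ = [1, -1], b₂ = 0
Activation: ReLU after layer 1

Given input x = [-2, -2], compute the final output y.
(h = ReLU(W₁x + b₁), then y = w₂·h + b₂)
y = 4

Layer 1 pre-activation: z₁ = [4, -7]
After ReLU: h = [4, 0]
Layer 2 output: y = 1×4 + -1×0 + 0 = 4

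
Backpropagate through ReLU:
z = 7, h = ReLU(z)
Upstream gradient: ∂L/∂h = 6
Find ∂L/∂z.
∂L/∂z = 6

h = ReLU(7) = 7
Since z > 0: ∂h/∂z = 1
∂L/∂z = ∂L/∂h · ∂h/∂z = 6 × 1 = 6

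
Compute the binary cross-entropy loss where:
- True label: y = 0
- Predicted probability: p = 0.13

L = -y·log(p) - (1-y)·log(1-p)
L = 0.1393

L = -0·log(0.13) - 1·log(0.87) = -log(0.87) = 0.1393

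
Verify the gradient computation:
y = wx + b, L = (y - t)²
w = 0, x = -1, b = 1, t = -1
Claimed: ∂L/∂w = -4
Correct

y = (0)(-1) + 1 = 1
∂L/∂y = 2(y - t) = 2(1 - -1) = 4
∂y/∂w = x = -1
∂L/∂w = 4 × -1 = -4

Claimed value: -4
Correct: The correct gradient is -4.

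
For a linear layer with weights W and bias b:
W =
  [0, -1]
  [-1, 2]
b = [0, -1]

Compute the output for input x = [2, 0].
y = [0, -3]

Wx = [0×2 + -1×0, -1×2 + 2×0]
   = [0, -2]
y = Wx + b = [0 + 0, -2 + -1] = [0, -3]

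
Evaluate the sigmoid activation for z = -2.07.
0.112

sigmoid(-2.07) = 1/(1 + e^(2.07)) = 1/(1 + 7.925) = 0.112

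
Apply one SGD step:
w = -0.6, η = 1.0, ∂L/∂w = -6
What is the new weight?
w_new = 5.4

w_new = w - η·∂L/∂w = -0.6 - 1.0×(-6) = -0.6 - (-6) = 5.4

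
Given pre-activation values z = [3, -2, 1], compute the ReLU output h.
h = [3, 0, 1]

ReLU applied element-wise: max(0,3)=3, max(0,-2)=0, max(0,1)=1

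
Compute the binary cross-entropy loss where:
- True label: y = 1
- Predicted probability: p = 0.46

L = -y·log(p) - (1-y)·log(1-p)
L = 0.7765

L = -1·log(0.46) - 0·log(0.54) = -log(0.46) = 0.7765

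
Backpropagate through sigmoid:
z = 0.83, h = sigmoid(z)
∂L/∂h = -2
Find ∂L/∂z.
∂L/∂z = -0.4229

σ(0.83) = 0.6964
σ'(0.83) = σ(0.83)(1 - σ(0.83)) = 0.6964 × 0.3036 = 0.2114
∂L/∂z = ∂L/∂h · σ'(z) = -2 × 0.2114 = -0.4229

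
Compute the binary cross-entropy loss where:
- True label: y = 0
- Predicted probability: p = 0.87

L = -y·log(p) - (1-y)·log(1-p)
L = 2.04

L = -0·log(0.87) - 1·log(0.13) = -log(0.13) = 2.04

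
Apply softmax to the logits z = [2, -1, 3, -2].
p = [0.2641, 0.0131, 0.7179, 0.0048]

exp(z) = [7.389, 0.3679, 20.09, 0.1353]
Sum = 27.98
p = [0.2641, 0.0131, 0.7179, 0.0048]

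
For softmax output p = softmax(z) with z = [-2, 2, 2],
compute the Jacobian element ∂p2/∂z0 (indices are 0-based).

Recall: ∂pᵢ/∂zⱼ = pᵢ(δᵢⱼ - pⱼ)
∂p2/∂z0 = -0.004496

p = softmax(z) = [0.009075, 0.4955, 0.4955]
p2 = 0.4955, p0 = 0.009075

∂p2/∂z0 = -p2 × p0 = -0.4955 × 0.009075 = -0.004496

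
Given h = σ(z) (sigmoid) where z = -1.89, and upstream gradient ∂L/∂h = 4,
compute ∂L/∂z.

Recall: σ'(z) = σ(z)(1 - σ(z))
∂L/∂z = 0.4561

σ(-1.89) = 0.1312
σ'(-1.89) = σ(-1.89)(1 - σ(-1.89)) = 0.1312 × 0.8688 = 0.114
∂L/∂z = ∂L/∂h · σ'(z) = 4 × 0.114 = 0.4561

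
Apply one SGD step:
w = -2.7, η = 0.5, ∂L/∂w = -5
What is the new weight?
w_new = -0.2

w_new = w - η·∂L/∂w = -2.7 - 0.5×(-5) = -2.7 - (-2.5) = -0.2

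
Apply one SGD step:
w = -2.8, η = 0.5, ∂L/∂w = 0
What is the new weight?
w_new = -2.8

w_new = w - η·∂L/∂w = -2.8 - 0.5×(0) = -2.8 - (0) = -2.8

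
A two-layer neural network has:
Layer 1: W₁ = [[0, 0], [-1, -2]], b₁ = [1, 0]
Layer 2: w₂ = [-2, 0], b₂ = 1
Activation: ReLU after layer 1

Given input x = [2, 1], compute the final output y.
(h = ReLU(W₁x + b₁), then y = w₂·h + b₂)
y = -1

Layer 1 pre-activation: z₁ = [1, -4]
After ReLU: h = [1, 0]
Layer 2 output: y = -2×1 + 0×0 + 1 = -1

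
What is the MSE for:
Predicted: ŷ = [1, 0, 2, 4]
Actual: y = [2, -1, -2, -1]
MSE = 10.75

MSE = (1/4)((1-2)² + (0--1)² + (2--2)² + (4--1)²) = (1/4)(1 + 1 + 16 + 25) = 10.75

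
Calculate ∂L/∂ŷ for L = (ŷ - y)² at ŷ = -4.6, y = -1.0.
∂L/∂ŷ = -7.2

∂L/∂ŷ = 2(ŷ - y) = 2(-4.6 - -1.0) = 2(-3.6) = -7.2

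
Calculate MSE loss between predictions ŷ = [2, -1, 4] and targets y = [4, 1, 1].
MSE = 5.667

MSE = (1/3)((2-4)² + (-1-1)² + (4-1)²) = (1/3)(4 + 4 + 9) = 5.667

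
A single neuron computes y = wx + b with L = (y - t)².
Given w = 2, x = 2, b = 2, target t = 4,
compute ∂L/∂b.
∂L/∂b = 4

y = wx + b = (2)(2) + 2 = 6
∂L/∂y = 2(y - t) = 2(6 - 4) = 4
∂y/∂b = 1
∂L/∂b = ∂L/∂y · ∂y/∂b = 4 × 1 = 4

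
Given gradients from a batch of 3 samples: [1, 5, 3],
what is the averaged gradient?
Average gradient = 3

Average = (1/3)(1 + 5 + 3) = 9/3 = 3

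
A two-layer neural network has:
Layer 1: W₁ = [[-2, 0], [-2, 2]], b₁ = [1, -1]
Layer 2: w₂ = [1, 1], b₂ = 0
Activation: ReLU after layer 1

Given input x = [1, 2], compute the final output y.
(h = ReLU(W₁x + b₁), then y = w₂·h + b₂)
y = 1

Layer 1 pre-activation: z₁ = [-1, 1]
After ReLU: h = [0, 1]
Layer 2 output: y = 1×0 + 1×1 + 0 = 1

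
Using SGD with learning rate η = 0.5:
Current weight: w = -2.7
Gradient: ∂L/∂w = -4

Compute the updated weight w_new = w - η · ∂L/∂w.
w_new = -0.7

w_new = w - η·∂L/∂w = -2.7 - 0.5×(-4) = -2.7 - (-2) = -0.7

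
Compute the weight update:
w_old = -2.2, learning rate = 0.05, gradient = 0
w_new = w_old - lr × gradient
w_new = -2.2

w_new = w - η·∂L/∂w = -2.2 - 0.05×(0) = -2.2 - (0) = -2.2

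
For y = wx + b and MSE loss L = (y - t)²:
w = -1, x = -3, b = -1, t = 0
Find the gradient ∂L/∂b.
∂L/∂b = 4

y = wx + b = (-1)(-3) + -1 = 2
∂L/∂y = 2(y - t) = 2(2 - 0) = 4
∂y/∂b = 1
∂L/∂b = ∂L/∂y · ∂y/∂b = 4 × 1 = 4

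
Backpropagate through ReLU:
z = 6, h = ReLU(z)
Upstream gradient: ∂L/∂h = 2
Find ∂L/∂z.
∂L/∂z = 2

h = ReLU(6) = 6
Since z > 0: ∂h/∂z = 1
∂L/∂z = ∂L/∂h · ∂h/∂z = 2 × 1 = 2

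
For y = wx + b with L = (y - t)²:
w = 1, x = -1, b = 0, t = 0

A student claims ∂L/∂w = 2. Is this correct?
Correct

y = (1)(-1) + 0 = -1
∂L/∂y = 2(y - t) = 2(-1 - 0) = -2
∂y/∂w = x = -1
∂L/∂w = -2 × -1 = 2

Claimed value: 2
Correct: The correct gradient is 2.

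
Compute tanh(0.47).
0.4382

tanh(0.47) = (e^(0.47) - e^(-0.47))/(e^(0.47) + e^(-0.47)) = 0.4382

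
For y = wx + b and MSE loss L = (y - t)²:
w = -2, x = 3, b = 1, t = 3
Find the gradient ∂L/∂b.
∂L/∂b = -16

y = wx + b = (-2)(3) + 1 = -5
∂L/∂y = 2(y - t) = 2(-5 - 3) = -16
∂y/∂b = 1
∂L/∂b = ∂L/∂y · ∂y/∂b = -16 × 1 = -16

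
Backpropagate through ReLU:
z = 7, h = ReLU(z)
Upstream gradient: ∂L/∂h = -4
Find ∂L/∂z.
∂L/∂z = -4

h = ReLU(7) = 7
Since z > 0: ∂h/∂z = 1
∂L/∂z = ∂L/∂h · ∂h/∂z = -4 × 1 = -4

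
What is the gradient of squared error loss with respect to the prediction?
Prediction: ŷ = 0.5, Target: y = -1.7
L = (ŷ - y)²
∂L/∂ŷ = 4.4

∂L/∂ŷ = 2(ŷ - y) = 2(0.5 - -1.7) = 2(2.2) = 4.4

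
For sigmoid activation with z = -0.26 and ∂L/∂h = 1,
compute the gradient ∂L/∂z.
∂L/∂z = 0.2458

σ(-0.26) = 0.4354
σ'(-0.26) = σ(-0.26)(1 - σ(-0.26)) = 0.4354 × 0.5646 = 0.2458
∂L/∂z = ∂L/∂h · σ'(z) = 1 × 0.2458 = 0.2458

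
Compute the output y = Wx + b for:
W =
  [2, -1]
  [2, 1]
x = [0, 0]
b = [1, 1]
y = [1, 1]

Wx = [2×0 + -1×0, 2×0 + 1×0]
   = [0, 0]
y = Wx + b = [0 + 1, 0 + 1] = [1, 1]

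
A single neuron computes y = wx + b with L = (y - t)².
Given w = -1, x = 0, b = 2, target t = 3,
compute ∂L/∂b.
∂L/∂b = -2

y = wx + b = (-1)(0) + 2 = 2
∂L/∂y = 2(y - t) = 2(2 - 3) = -2
∂y/∂b = 1
∂L/∂b = ∂L/∂y · ∂y/∂b = -2 × 1 = -2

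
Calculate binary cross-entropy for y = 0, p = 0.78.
L = 1.514

L = -0·log(0.78) - 1·log(0.22) = -log(0.22) = 1.514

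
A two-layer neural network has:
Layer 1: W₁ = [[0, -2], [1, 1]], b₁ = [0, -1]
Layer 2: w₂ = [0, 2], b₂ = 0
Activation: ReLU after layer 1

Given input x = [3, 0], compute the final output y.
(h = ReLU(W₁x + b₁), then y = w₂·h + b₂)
y = 4

Layer 1 pre-activation: z₁ = [0, 2]
After ReLU: h = [0, 2]
Layer 2 output: y = 0×0 + 2×2 + 0 = 4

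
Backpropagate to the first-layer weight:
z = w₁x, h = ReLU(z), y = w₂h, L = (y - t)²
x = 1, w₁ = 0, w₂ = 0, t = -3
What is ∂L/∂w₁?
∂L/∂w₁ = 0

Forward pass:
z = w₁x = 0×1 = 0
h = ReLU(0) = 0
y = w₂h = 0×0 = 0

Backward pass:
∂L/∂y = 2(y - t) = 2(0 - -3) = 6
∂y/∂h = w₂ = 0
∂h/∂z = 0 (ReLU derivative)
∂z/∂w₁ = x = 1

∂L/∂w₁ = 6 × 0 × 0 × 1 = 0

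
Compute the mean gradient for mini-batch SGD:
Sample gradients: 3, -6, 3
Average gradient = 0

Average = (1/3)(3 + -6 + 3) = 0/3 = 0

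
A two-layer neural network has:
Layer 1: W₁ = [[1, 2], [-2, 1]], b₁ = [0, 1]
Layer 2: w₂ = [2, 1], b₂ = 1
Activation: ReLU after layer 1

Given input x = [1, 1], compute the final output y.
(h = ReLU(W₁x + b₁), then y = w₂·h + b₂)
y = 7

Layer 1 pre-activation: z₁ = [3, 0]
After ReLU: h = [3, 0]
Layer 2 output: y = 2×3 + 1×0 + 1 = 7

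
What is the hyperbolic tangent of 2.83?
0.9931

tanh(2.83) = (e^(2.83) - e^(-2.83))/(e^(2.83) + e^(-2.83)) = 0.9931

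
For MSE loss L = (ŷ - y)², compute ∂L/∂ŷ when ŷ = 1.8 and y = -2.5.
∂L/∂ŷ = 8.6

∂L/∂ŷ = 2(ŷ - y) = 2(1.8 - -2.5) = 2(4.3) = 8.6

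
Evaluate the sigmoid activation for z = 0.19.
0.5474

sigmoid(0.19) = 1/(1 + e^(-0.19)) = 1/(1 + 0.827) = 0.5474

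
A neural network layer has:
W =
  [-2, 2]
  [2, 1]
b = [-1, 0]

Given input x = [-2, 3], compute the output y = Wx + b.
y = [9, -1]

Wx = [-2×-2 + 2×3, 2×-2 + 1×3]
   = [10, -1]
y = Wx + b = [10 + -1, -1 + 0] = [9, -1]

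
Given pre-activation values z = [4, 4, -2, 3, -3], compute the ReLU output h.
h = [4, 4, 0, 3, 0]

ReLU applied element-wise: max(0,4)=4, max(0,4)=4, max(0,-2)=0, max(0,3)=3, max(0,-3)=0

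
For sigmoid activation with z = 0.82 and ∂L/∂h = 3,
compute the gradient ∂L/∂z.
∂L/∂z = 0.6368

σ(0.82) = 0.6942
σ'(0.82) = σ(0.82)(1 - σ(0.82)) = 0.6942 × 0.3058 = 0.2123
∂L/∂z = ∂L/∂h · σ'(z) = 3 × 0.2123 = 0.6368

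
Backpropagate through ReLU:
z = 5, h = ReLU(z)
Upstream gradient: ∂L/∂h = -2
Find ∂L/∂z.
∂L/∂z = -2

h = ReLU(5) = 5
Since z > 0: ∂h/∂z = 1
∂L/∂z = ∂L/∂h · ∂h/∂z = -2 × 1 = -2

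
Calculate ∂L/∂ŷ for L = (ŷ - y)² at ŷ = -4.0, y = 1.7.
∂L/∂ŷ = -11.4

∂L/∂ŷ = 2(ŷ - y) = 2(-4.0 - 1.7) = 2(-5.7) = -11.4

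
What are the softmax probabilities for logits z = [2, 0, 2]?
p = [0.4683, 0.0634, 0.4683]

exp(z) = [7.389, 1, 7.389]
Sum = 15.78
p = [0.4683, 0.0634, 0.4683]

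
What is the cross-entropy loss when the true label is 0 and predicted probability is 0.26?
L = 0.3011

L = -0·log(0.26) - 1·log(0.74) = -log(0.74) = 0.3011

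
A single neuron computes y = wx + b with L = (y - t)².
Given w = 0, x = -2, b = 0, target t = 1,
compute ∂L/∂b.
∂L/∂b = -2

y = wx + b = (0)(-2) + 0 = 0
∂L/∂y = 2(y - t) = 2(0 - 1) = -2
∂y/∂b = 1
∂L/∂b = ∂L/∂y · ∂y/∂b = -2 × 1 = -2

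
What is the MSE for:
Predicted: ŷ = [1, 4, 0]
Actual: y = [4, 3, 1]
MSE = 3.667

MSE = (1/3)((1-4)² + (4-3)² + (0-1)²) = (1/3)(9 + 1 + 1) = 3.667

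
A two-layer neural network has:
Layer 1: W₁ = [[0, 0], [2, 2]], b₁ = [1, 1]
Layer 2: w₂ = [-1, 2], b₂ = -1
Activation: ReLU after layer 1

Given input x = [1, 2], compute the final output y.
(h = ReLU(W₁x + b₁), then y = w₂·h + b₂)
y = 12

Layer 1 pre-activation: z₁ = [1, 7]
After ReLU: h = [1, 7]
Layer 2 output: y = -1×1 + 2×7 + -1 = 12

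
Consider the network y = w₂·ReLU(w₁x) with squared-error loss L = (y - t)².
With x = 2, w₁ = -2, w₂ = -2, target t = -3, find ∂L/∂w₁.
∂L/∂w₁ = 0

Forward pass:
z = w₁x = -2×2 = -4
h = ReLU(-4) = 0
y = w₂h = -2×0 = 0

Backward pass:
∂L/∂y = 2(y - t) = 2(0 - -3) = 6
∂y/∂h = w₂ = -2
∂h/∂z = 0 (ReLU derivative)
∂z/∂w₁ = x = 2

∂L/∂w₁ = 6 × -2 × 0 × 2 = 0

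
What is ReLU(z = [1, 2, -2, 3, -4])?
h = [1, 2, 0, 3, 0]

ReLU applied element-wise: max(0,1)=1, max(0,2)=2, max(0,-2)=0, max(0,3)=3, max(0,-4)=0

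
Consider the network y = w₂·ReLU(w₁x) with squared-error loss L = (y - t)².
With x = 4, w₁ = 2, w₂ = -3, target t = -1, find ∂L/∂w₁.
∂L/∂w₁ = 552

Forward pass:
z = w₁x = 2×4 = 8
h = ReLU(8) = 8
y = w₂h = -3×8 = -24

Backward pass:
∂L/∂y = 2(y - t) = 2(-24 - -1) = -46
∂y/∂h = w₂ = -3
∂h/∂z = 1 (ReLU derivative)
∂z/∂w₁ = x = 4

∂L/∂w₁ = -46 × -3 × 1 × 4 = 552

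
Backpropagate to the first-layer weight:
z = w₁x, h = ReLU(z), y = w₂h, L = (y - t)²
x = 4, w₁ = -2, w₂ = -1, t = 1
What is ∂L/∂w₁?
∂L/∂w₁ = 0

Forward pass:
z = w₁x = -2×4 = -8
h = ReLU(-8) = 0
y = w₂h = -1×0 = 0

Backward pass:
∂L/∂y = 2(y - t) = 2(0 - 1) = -2
∂y/∂h = w₂ = -1
∂h/∂z = 0 (ReLU derivative)
∂z/∂w₁ = x = 4

∂L/∂w₁ = -2 × -1 × 0 × 4 = 0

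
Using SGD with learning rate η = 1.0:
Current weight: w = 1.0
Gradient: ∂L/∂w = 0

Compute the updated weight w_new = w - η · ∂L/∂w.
w_new = 1

w_new = w - η·∂L/∂w = 1.0 - 1.0×(0) = 1.0 - (0) = 1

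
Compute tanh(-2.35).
-0.982

tanh(-2.35) = (e^(-2.35) - e^(2.35))/(e^(-2.35) + e^(2.35)) = -0.982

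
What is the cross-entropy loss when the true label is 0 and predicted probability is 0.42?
L = 0.5447

L = -0·log(0.42) - 1·log(0.58) = -log(0.58) = 0.5447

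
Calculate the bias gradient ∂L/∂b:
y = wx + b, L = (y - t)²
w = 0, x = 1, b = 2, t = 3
∂L/∂b = -2

y = wx + b = (0)(1) + 2 = 2
∂L/∂y = 2(y - t) = 2(2 - 3) = -2
∂y/∂b = 1
∂L/∂b = ∂L/∂y · ∂y/∂b = -2 × 1 = -2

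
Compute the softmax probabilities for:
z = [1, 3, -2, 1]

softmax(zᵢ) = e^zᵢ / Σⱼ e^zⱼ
p = [0.1059, 0.7828, 0.0053, 0.1059]

exp(z) = [2.718, 20.09, 0.1353, 2.718]
Sum = 25.66
p = [0.1059, 0.7828, 0.0053, 0.1059]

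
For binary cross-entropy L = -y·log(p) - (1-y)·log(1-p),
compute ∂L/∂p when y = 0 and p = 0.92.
∂L/∂p = 12.5

∂L/∂p = -y/p + (1-y)/(1-p) = 0 + 1/0.08 = 12.5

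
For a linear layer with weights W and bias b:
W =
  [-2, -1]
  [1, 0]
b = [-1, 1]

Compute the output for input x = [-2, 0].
y = [3, -1]

Wx = [-2×-2 + -1×0, 1×-2 + 0×0]
   = [4, -2]
y = Wx + b = [4 + -1, -2 + 1] = [3, -1]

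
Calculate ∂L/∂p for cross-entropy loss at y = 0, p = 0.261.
∂L/∂p = 1.353

∂L/∂p = -y/p + (1-y)/(1-p) = 0 + 1/0.739 = 1.353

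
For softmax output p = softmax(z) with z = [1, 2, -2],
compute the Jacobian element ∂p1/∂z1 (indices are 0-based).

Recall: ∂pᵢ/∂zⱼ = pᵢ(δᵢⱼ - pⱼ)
∂p1/∂z1 = 0.201

p = softmax(z) = [0.2654, 0.7214, 0.01321]
p1 = 0.7214

∂p1/∂z1 = p1(1 - p1) = 0.7214 × (1 - 0.7214) = 0.201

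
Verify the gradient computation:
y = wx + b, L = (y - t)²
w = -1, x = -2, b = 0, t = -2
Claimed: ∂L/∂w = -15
Incorrect

y = (-1)(-2) + 0 = 2
∂L/∂y = 2(y - t) = 2(2 - -2) = 8
∂y/∂w = x = -2
∂L/∂w = 8 × -2 = -16

Claimed value: -15
Incorrect: The correct gradient is -16.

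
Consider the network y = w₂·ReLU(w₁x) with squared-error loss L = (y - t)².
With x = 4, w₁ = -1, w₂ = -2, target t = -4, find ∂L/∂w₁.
∂L/∂w₁ = 0

Forward pass:
z = w₁x = -1×4 = -4
h = ReLU(-4) = 0
y = w₂h = -2×0 = 0

Backward pass:
∂L/∂y = 2(y - t) = 2(0 - -4) = 8
∂y/∂h = w₂ = -2
∂h/∂z = 0 (ReLU derivative)
∂z/∂w₁ = x = 4

∂L/∂w₁ = 8 × -2 × 0 × 4 = 0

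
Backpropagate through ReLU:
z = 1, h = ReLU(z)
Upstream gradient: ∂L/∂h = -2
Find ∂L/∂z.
∂L/∂z = -2

h = ReLU(1) = 1
Since z > 0: ∂h/∂z = 1
∂L/∂z = ∂L/∂h · ∂h/∂z = -2 × 1 = -2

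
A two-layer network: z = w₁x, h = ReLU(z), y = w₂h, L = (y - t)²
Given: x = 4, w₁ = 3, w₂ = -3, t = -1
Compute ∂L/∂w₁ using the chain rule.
∂L/∂w₁ = 840

Forward pass:
z = w₁x = 3×4 = 12
h = ReLU(12) = 12
y = w₂h = -3×12 = -36

Backward pass:
∂L/∂y = 2(y - t) = 2(-36 - -1) = -70
∂y/∂h = w₂ = -3
∂h/∂z = 1 (ReLU derivative)
∂z/∂w₁ = x = 4

∂L/∂w₁ = -70 × -3 × 1 × 4 = 840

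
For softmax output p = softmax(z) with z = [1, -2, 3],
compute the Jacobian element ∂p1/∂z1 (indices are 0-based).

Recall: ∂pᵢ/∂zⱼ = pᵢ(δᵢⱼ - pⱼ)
∂p1/∂z1 = 0.005865

p = softmax(z) = [0.1185, 0.0059, 0.8756]
p1 = 0.0059

∂p1/∂z1 = p1(1 - p1) = 0.0059 × (1 - 0.0059) = 0.005865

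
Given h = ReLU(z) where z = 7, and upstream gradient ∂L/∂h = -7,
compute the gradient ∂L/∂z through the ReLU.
∂L/∂z = -7

h = ReLU(7) = 7
Since z > 0: ∂h/∂z = 1
∂L/∂z = ∂L/∂h · ∂h/∂z = -7 × 1 = -7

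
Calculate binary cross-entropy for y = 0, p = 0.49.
L = 0.6733

L = -0·log(0.49) - 1·log(0.51) = -log(0.51) = 0.6733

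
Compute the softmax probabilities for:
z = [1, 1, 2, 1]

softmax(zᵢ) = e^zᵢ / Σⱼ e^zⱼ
p = [0.1749, 0.1749, 0.4754, 0.1749]

exp(z) = [2.718, 2.718, 7.389, 2.718]
Sum = 15.54
p = [0.1749, 0.1749, 0.4754, 0.1749]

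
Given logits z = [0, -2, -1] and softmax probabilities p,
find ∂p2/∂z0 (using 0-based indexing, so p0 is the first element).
∂p2/∂z0 = -0.1628

p = softmax(z) = [0.6652, 0.09003, 0.2447]
p2 = 0.2447, p0 = 0.6652

∂p2/∂z0 = -p2 × p0 = -0.2447 × 0.6652 = -0.1628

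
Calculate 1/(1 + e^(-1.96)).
0.8765

sigmoid(1.96) = 1/(1 + e^(-1.96)) = 1/(1 + 0.1409) = 0.8765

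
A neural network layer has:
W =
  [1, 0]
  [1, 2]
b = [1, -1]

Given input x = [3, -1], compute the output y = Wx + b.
y = [4, 0]

Wx = [1×3 + 0×-1, 1×3 + 2×-1]
   = [3, 1]
y = Wx + b = [3 + 1, 1 + -1] = [4, 0]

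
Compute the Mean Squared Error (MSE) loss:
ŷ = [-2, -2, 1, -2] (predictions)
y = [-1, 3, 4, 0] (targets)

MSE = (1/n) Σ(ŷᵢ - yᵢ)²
MSE = 9.75

MSE = (1/4)((-2--1)² + (-2-3)² + (1-4)² + (-2-0)²) = (1/4)(1 + 25 + 9 + 4) = 9.75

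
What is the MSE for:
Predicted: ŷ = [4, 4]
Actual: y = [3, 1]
MSE = 5

MSE = (1/2)((4-3)² + (4-1)²) = (1/2)(1 + 9) = 5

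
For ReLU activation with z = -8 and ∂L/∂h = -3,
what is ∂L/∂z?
∂L/∂z = 0

h = ReLU(-8) = 0
Since z < 0: ∂h/∂z = 0
∂L/∂z = ∂L/∂h · ∂h/∂z = -3 × 0 = 0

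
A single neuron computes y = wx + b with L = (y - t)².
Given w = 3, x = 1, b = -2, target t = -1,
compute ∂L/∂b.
∂L/∂b = 4

y = wx + b = (3)(1) + -2 = 1
∂L/∂y = 2(y - t) = 2(1 - -1) = 4
∂y/∂b = 1
∂L/∂b = ∂L/∂y · ∂y/∂b = 4 × 1 = 4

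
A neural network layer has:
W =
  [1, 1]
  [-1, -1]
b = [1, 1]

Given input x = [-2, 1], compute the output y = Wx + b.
y = [0, 2]

Wx = [1×-2 + 1×1, -1×-2 + -1×1]
   = [-1, 1]
y = Wx + b = [-1 + 1, 1 + 1] = [0, 2]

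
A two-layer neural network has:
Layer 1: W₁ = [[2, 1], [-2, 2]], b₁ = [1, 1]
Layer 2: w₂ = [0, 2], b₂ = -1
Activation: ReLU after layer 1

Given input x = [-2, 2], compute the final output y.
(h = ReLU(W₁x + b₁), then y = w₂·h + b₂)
y = 17

Layer 1 pre-activation: z₁ = [-1, 9]
After ReLU: h = [0, 9]
Layer 2 output: y = 0×0 + 2×9 + -1 = 17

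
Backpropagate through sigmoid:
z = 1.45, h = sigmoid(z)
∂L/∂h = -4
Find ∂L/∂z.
∂L/∂z = -0.6156

σ(1.45) = 0.81
σ'(1.45) = σ(1.45)(1 - σ(1.45)) = 0.81 × 0.19 = 0.1539
∂L/∂z = ∂L/∂h · σ'(z) = -4 × 0.1539 = -0.6156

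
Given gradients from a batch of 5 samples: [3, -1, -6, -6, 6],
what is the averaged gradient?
Average gradient = -0.8

Average = (1/5)(3 + -1 + -6 + -6 + 6) = -4/5 = -0.8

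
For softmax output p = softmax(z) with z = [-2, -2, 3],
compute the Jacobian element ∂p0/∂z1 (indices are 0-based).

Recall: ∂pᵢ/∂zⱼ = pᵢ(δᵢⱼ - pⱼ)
∂p0/∂z1 = -4.42e-05

p = softmax(z) = [0.006648, 0.006648, 0.9867]
p0 = 0.006648, p1 = 0.006648

∂p0/∂z1 = -p0 × p1 = -0.006648 × 0.006648 = -4.42e-05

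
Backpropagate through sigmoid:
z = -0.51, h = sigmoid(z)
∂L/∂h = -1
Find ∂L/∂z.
∂L/∂z = -0.2344

σ(-0.51) = 0.3752
σ'(-0.51) = σ(-0.51)(1 - σ(-0.51)) = 0.3752 × 0.6248 = 0.2344
∂L/∂z = ∂L/∂h · σ'(z) = -1 × 0.2344 = -0.2344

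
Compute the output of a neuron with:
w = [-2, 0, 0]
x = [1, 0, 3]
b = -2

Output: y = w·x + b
y = -4

y = (-2)(1) + (0)(0) + (0)(3) + -2 = -4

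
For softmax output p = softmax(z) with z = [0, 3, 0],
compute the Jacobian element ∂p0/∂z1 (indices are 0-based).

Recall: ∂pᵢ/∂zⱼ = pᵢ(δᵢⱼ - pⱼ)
∂p0/∂z1 = -0.04118

p = softmax(z) = [0.04528, 0.9094, 0.04528]
p0 = 0.04528, p1 = 0.9094

∂p0/∂z1 = -p0 × p1 = -0.04528 × 0.9094 = -0.04118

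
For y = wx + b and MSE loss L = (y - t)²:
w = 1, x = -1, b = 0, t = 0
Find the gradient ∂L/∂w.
∂L/∂w = 2

y = wx + b = (1)(-1) + 0 = -1
∂L/∂y = 2(y - t) = 2(-1 - 0) = -2
∂y/∂w = x = -1
∂L/∂w = ∂L/∂y · ∂y/∂w = -2 × -1 = 2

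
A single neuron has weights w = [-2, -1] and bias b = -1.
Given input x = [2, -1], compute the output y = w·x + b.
y = -4

y = (-2)(2) + (-1)(-1) + -1 = -4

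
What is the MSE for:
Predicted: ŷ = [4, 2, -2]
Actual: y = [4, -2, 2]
MSE = 10.67

MSE = (1/3)((4-4)² + (2--2)² + (-2-2)²) = (1/3)(0 + 16 + 16) = 10.67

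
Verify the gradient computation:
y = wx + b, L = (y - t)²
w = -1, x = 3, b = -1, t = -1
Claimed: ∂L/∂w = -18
Correct

y = (-1)(3) + -1 = -4
∂L/∂y = 2(y - t) = 2(-4 - -1) = -6
∂y/∂w = x = 3
∂L/∂w = -6 × 3 = -18

Claimed value: -18
Correct: The correct gradient is -18.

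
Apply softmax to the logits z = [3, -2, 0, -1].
p = [0.9304, 0.0063, 0.0463, 0.017]

exp(z) = [20.09, 0.1353, 1, 0.3679]
Sum = 21.59
p = [0.9304, 0.0063, 0.0463, 0.017]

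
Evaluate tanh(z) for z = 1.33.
0.8692

tanh(1.33) = (e^(1.33) - e^(-1.33))/(e^(1.33) + e^(-1.33)) = 0.8692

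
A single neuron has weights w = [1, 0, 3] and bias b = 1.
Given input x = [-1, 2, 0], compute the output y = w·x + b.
y = 0

y = (1)(-1) + (0)(2) + (3)(0) + 1 = 0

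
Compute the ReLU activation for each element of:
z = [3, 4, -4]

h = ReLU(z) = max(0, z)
h = [3, 4, 0]

ReLU applied element-wise: max(0,3)=3, max(0,4)=4, max(0,-4)=0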